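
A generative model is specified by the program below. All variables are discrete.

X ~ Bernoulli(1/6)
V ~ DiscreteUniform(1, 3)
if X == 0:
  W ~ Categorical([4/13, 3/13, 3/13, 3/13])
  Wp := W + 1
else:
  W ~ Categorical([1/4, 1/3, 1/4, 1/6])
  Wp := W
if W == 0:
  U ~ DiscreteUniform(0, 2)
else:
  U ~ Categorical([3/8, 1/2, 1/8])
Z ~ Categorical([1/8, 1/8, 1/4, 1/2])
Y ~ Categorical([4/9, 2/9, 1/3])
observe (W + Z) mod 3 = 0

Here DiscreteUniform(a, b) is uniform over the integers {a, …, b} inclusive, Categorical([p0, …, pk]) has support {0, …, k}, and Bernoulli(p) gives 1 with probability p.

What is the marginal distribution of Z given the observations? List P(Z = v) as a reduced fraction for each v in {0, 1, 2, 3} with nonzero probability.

Enumerate traces; 324 have nonzero weight after conditioning:
  (X=0, V=1, W=0, U=0, Z=0, Y=0) weight 5/3159
  (X=0, V=1, W=0, U=0, Z=0, Y=1) weight 5/6318
  (X=0, V=1, W=0, U=0, Z=0, Y=2) weight 5/4212
  (X=0, V=1, W=0, U=0, Z=3, Y=0) weight 20/3159
  (X=0, V=1, W=0, U=0, Z=3, Y=1) weight 10/3159
  (X=0, V=1, W=0, U=0, Z=3, Y=2) weight 5/1053
  (X=0, V=1, W=0, U=1, Z=0, Y=0) weight 5/3159
  (X=0, V=1, W=0, U=1, Z=0, Y=1) weight 5/6318
  (X=0, V=1, W=1, U=0, Z=2, Y=0) weight 5/1872
  (X=0, V=1, W=2, U=0, Z=1, Y=0) weight 5/3744
  … 314 more
Group by Z:
  weight(Z=0) = 485/7488
  weight(Z=1) = 73/2496
  weight(Z=2) = 29/468
  weight(Z=3) = 485/1872
Total weight = 485/7488 + 73/2496 + 29/468 + 485/1872 = 259/624
P(Z=0 | obs) = 485/7488 / 259/624 = 485/3108
P(Z=1 | obs) = 73/2496 / 259/624 = 73/1036
P(Z=2 | obs) = 29/468 / 259/624 = 116/777
P(Z=3 | obs) = 485/1872 / 259/624 = 485/777

P(Z=0) = 485/3108, P(Z=1) = 73/1036, P(Z=2) = 116/777, P(Z=3) = 485/777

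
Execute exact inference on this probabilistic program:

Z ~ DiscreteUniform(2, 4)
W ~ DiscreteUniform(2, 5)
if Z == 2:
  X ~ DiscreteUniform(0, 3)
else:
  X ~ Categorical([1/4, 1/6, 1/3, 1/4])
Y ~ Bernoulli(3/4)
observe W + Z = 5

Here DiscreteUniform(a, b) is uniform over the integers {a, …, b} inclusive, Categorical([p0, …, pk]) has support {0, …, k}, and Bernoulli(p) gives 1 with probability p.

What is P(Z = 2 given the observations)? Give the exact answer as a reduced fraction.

P(Z = 2 | obs) = 1/2

Enumerate traces; 16 have nonzero weight after conditioning:
  (Z=2, W=3, X=0, Y=0) weight 1/192
  (Z=2, W=3, X=0, Y=1) weight 1/64
  (Z=2, W=3, X=1, Y=0) weight 1/192
  (Z=2, W=3, X=1, Y=1) weight 1/64
  (Z=2, W=3, X=2, Y=0) weight 1/192
  (Z=2, W=3, X=2, Y=1) weight 1/64
  (Z=2, W=3, X=3, Y=0) weight 1/192
  (Z=2, W=3, X=3, Y=1) weight 1/64
  (Z=3, W=2, X=0, Y=0) weight 1/192
  … 7 more
Group by Z:
  weight(Z=2) = 1/12
  weight(Z=3) = 1/12
Total weight = 1/12 + 1/12 = 1/6
P(Z=2 | obs) = 1/12 / 1/6 = 1/2
P(Z=3 | obs) = 1/12 / 1/6 = 1/2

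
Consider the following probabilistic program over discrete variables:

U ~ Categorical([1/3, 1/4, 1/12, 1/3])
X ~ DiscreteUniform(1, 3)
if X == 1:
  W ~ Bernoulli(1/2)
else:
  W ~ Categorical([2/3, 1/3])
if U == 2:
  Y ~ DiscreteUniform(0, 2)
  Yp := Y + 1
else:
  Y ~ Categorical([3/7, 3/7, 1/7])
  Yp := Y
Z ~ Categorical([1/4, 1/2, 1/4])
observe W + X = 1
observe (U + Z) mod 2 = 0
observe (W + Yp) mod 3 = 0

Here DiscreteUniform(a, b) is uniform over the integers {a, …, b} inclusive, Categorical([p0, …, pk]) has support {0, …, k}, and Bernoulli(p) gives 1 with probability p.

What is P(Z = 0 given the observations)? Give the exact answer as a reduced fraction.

Enumerate traces; 6 have nonzero weight after conditioning:
  (U=0, X=1, W=0, Y=0, Z=0) weight 1/168
  (U=0, X=1, W=0, Y=0, Z=2) weight 1/168
  (U=1, X=1, W=0, Y=0, Z=1) weight 1/112
  (U=2, X=1, W=0, Y=2, Z=0) weight 1/864
  (U=2, X=1, W=0, Y=2, Z=2) weight 1/864
  (U=3, X=1, W=0, Y=0, Z=1) weight 1/84
Group by Z:
  weight(Z=0) = 43/6048
  weight(Z=1) = 1/48
  weight(Z=2) = 43/6048
Total weight = 43/6048 + 1/48 + 43/6048 = 53/1512
P(Z=0 | obs) = 43/6048 / 53/1512 = 43/212
P(Z=1 | obs) = 1/48 / 53/1512 = 63/106
P(Z=2 | obs) = 43/6048 / 53/1512 = 43/212

P(Z = 0 | obs) = 43/212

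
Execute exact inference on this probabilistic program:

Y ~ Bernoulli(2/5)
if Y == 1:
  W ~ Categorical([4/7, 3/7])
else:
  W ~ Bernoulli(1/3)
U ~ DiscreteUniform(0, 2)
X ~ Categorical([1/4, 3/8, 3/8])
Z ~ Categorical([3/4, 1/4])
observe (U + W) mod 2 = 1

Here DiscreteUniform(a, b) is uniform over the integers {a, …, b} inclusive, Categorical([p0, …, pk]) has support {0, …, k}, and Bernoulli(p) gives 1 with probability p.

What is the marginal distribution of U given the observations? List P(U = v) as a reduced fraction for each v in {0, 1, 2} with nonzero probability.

Enumerate traces; 36 have nonzero weight after conditioning:
  (Y=0, W=0, U=1, X=0, Z=0) weight 1/40
  (Y=0, W=0, U=1, X=0, Z=1) weight 1/120
  (Y=0, W=0, U=1, X=1, Z=0) weight 3/80
  (Y=0, W=0, U=1, X=1, Z=1) weight 1/80
  (Y=0, W=0, U=1, X=2, Z=0) weight 3/80
  (Y=0, W=0, U=1, X=2, Z=1) weight 1/80
  (Y=0, W=1, U=0, X=0, Z=0) weight 1/80
  (Y=0, W=1, U=0, X=0, Z=1) weight 1/240
  (Y=0, W=1, U=2, X=0, Z=0) weight 1/80
  … 27 more
Group by U:
  weight(U=0) = 13/105
  weight(U=1) = 22/105
  weight(U=2) = 13/105
Total weight = 13/105 + 22/105 + 13/105 = 16/35
P(U=0 | obs) = 13/105 / 16/35 = 13/48
P(U=1 | obs) = 22/105 / 16/35 = 11/24
P(U=2 | obs) = 13/105 / 16/35 = 13/48

P(U=0) = 13/48, P(U=1) = 11/24, P(U=2) = 13/48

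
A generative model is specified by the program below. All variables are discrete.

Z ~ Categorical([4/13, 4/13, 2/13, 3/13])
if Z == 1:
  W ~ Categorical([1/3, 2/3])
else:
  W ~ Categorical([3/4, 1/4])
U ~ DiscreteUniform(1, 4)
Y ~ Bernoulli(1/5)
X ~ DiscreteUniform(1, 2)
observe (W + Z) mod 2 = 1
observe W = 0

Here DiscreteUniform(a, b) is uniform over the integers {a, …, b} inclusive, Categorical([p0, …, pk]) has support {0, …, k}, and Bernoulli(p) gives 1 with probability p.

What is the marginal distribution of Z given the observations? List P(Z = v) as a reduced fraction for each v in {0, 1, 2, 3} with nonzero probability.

Enumerate traces; 32 have nonzero weight after conditioning:
  (Z=1, W=0, U=1, Y=0, X=1) weight 2/195
  (Z=1, W=0, U=1, Y=0, X=2) weight 2/195
  (Z=1, W=0, U=1, Y=1, X=1) weight 1/390
  (Z=1, W=0, U=1, Y=1, X=2) weight 1/390
  (Z=1, W=0, U=2, Y=0, X=1) weight 2/195
  (Z=1, W=0, U=2, Y=0, X=2) weight 2/195
  (Z=1, W=0, U=2, Y=1, X=1) weight 1/390
  (Z=1, W=0, U=2, Y=1, X=2) weight 1/390
  (Z=3, W=0, U=1, Y=0, X=1) weight 9/520
  … 23 more
Group by Z:
  weight(Z=1) = 4/39
  weight(Z=3) = 9/52
Total weight = 4/39 + 9/52 = 43/156
P(Z=1 | obs) = 4/39 / 43/156 = 16/43
P(Z=3 | obs) = 9/52 / 43/156 = 27/43

P(Z=1) = 16/43, P(Z=3) = 27/43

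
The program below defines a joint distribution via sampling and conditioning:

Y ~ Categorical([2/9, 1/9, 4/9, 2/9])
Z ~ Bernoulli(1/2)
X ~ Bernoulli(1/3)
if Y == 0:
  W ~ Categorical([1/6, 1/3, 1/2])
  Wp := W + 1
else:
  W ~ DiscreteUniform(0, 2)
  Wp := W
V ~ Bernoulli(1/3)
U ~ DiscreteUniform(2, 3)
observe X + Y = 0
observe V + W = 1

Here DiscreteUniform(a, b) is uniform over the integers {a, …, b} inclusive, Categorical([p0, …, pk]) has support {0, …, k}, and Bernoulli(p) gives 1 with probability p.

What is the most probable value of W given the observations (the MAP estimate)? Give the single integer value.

argmax_v P(W = v | obs) = 1

Enumerate traces; 8 have nonzero weight after conditioning:
  (Y=0, Z=0, X=0, W=0, V=1, U=2) weight 1/486
  (Y=0, Z=0, X=0, W=0, V=1, U=3) weight 1/486
  (Y=0, Z=0, X=0, W=1, V=0, U=2) weight 2/243
  (Y=0, Z=0, X=0, W=1, V=0, U=3) weight 2/243
  (Y=0, Z=1, X=0, W=0, V=1, U=2) weight 1/486
  (Y=0, Z=1, X=0, W=0, V=1, U=3) weight 1/486
  (Y=0, Z=1, X=0, W=1, V=0, U=2) weight 2/243
  (Y=0, Z=1, X=0, W=1, V=0, U=3) weight 2/243
Group by W:
  weight(W=0) = 2/243
  weight(W=1) = 8/243
Total weight = 2/243 + 8/243 = 10/243
P(W=0 | obs) = 2/243 / 10/243 = 1/5
P(W=1 | obs) = 8/243 / 10/243 = 4/5
argmax = 1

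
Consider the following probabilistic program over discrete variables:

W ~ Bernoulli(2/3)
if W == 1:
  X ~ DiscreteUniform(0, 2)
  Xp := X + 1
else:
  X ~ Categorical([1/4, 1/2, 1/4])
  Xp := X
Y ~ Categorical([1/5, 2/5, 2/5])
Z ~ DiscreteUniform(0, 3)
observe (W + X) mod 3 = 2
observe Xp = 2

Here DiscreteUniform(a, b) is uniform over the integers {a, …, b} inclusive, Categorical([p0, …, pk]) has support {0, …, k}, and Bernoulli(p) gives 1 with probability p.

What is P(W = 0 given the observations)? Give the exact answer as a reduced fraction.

P(W = 0 | obs) = 3/11

Enumerate traces; 24 have nonzero weight after conditioning:
  (W=0, X=2, Y=0, Z=0) weight 1/240
  (W=0, X=2, Y=0, Z=1) weight 1/240
  (W=0, X=2, Y=0, Z=2) weight 1/240
  (W=0, X=2, Y=0, Z=3) weight 1/240
  (W=0, X=2, Y=1, Z=0) weight 1/120
  (W=0, X=2, Y=1, Z=1) weight 1/120
  (W=0, X=2, Y=1, Z=2) weight 1/120
  (W=0, X=2, Y=1, Z=3) weight 1/120
  (W=1, X=1, Y=0, Z=0) weight 1/90
  … 15 more
Group by W:
  weight(W=0) = 1/12
  weight(W=1) = 2/9
Total weight = 1/12 + 2/9 = 11/36
P(W=0 | obs) = 1/12 / 11/36 = 3/11
P(W=1 | obs) = 2/9 / 11/36 = 8/11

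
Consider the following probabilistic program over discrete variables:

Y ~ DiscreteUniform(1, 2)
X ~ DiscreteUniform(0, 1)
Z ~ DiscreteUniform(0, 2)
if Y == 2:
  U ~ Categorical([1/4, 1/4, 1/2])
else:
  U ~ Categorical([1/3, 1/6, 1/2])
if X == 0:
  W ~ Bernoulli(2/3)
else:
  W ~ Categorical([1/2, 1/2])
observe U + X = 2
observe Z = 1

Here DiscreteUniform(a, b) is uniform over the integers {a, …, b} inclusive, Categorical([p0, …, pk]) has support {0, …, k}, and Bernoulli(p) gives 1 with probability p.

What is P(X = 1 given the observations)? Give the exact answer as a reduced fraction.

Enumerate traces; 8 have nonzero weight after conditioning:
  (Y=1, X=0, Z=1, U=2, W=0) weight 1/72
  (Y=1, X=0, Z=1, U=2, W=1) weight 1/36
  (Y=1, X=1, Z=1, U=1, W=0) weight 1/144
  (Y=1, X=1, Z=1, U=1, W=1) weight 1/144
  (Y=2, X=0, Z=1, U=2, W=0) weight 1/72
  (Y=2, X=0, Z=1, U=2, W=1) weight 1/36
  (Y=2, X=1, Z=1, U=1, W=0) weight 1/96
  (Y=2, X=1, Z=1, U=1, W=1) weight 1/96
Group by X:
  weight(X=0) = 1/12
  weight(X=1) = 5/144
Total weight = 1/12 + 5/144 = 17/144
P(X=0 | obs) = 1/12 / 17/144 = 12/17
P(X=1 | obs) = 5/144 / 17/144 = 5/17

P(X = 1 | obs) = 5/17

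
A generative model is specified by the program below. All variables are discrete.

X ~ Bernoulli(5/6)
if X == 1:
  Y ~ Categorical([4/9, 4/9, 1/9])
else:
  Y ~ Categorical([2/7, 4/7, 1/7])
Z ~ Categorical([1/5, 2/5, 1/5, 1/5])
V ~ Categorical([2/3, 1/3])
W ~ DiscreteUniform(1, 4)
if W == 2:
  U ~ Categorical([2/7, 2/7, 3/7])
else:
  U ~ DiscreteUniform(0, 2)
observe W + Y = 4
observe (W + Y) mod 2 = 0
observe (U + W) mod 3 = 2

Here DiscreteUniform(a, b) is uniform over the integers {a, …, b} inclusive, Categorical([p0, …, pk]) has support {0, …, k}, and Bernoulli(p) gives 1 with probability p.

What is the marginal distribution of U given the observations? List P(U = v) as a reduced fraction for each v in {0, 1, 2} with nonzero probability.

Enumerate traces; 48 have nonzero weight after conditioning:
  (X=0, Y=0, Z=0, V=0, W=4, U=1) weight 1/1890
  (X=0, Y=0, Z=0, V=1, W=4, U=1) weight 1/3780
  (X=0, Y=0, Z=1, V=0, W=4, U=1) weight 1/945
  (X=0, Y=0, Z=1, V=1, W=4, U=1) weight 1/1890
  (X=0, Y=0, Z=2, V=0, W=4, U=1) weight 1/1890
  (X=0, Y=0, Z=2, V=1, W=4, U=1) weight 1/3780
  (X=0, Y=0, Z=3, V=0, W=4, U=1) weight 1/1890
  (X=0, Y=0, Z=3, V=1, W=4, U=1) weight 1/3780
  (X=0, Y=1, Z=0, V=0, W=3, U=2) weight 1/945
  (X=0, Y=2, Z=0, V=0, W=2, U=0) weight 1/4410
  … 38 more
Group by U:
  weight(U=0) = 11/1323
  weight(U=1) = 79/2268
  weight(U=2) = 22/567
Total weight = 11/1323 + 79/2268 + 22/567 = 1301/15876
P(U=0 | obs) = 11/1323 / 1301/15876 = 132/1301
P(U=1 | obs) = 79/2268 / 1301/15876 = 553/1301
P(U=2 | obs) = 22/567 / 1301/15876 = 616/1301

P(U=0) = 132/1301, P(U=1) = 553/1301, P(U=2) = 616/1301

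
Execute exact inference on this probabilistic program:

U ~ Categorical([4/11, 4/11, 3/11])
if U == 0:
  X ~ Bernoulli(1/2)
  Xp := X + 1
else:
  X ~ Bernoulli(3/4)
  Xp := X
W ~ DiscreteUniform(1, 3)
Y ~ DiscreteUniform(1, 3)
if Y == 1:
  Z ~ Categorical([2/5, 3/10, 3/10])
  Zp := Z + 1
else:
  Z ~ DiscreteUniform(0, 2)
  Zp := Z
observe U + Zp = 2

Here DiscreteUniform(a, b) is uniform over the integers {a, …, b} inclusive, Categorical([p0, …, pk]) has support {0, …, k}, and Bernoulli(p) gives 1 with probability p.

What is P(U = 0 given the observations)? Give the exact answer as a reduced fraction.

Enumerate traces; 48 have nonzero weight after conditioning:
  (U=0, X=0, W=1, Y=1, Z=1) weight 1/165
  (U=0, X=0, W=1, Y=2, Z=2) weight 2/297
  (U=0, X=0, W=1, Y=3, Z=2) weight 2/297
  (U=0, X=0, W=2, Y=1, Z=1) weight 1/165
  (U=0, X=0, W=2, Y=2, Z=2) weight 2/297
  (U=0, X=0, W=2, Y=3, Z=2) weight 2/297
  (U=0, X=0, W=3, Y=1, Z=1) weight 1/165
  (U=0, X=0, W=3, Y=2, Z=2) weight 2/297
  (U=1, X=0, W=1, Y=1, Z=0) weight 2/495
  (U=2, X=0, W=1, Y=2, Z=0) weight 1/396
  … 38 more
Group by U:
  weight(U=0) = 58/495
  weight(U=1) = 64/495
  weight(U=2) = 2/33
Total weight = 58/495 + 64/495 + 2/33 = 152/495
P(U=0 | obs) = 58/495 / 152/495 = 29/76
P(U=1 | obs) = 64/495 / 152/495 = 8/19
P(U=2 | obs) = 2/33 / 152/495 = 15/76

P(U = 0 | obs) = 29/76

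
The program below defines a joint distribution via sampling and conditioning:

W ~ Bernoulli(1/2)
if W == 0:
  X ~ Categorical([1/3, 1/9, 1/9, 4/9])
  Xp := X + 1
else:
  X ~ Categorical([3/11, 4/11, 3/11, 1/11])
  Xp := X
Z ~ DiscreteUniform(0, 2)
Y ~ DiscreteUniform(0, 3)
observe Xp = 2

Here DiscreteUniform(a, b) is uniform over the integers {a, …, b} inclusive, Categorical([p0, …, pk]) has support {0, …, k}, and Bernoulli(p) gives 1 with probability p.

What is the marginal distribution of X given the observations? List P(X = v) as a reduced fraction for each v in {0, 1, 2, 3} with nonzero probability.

P(X=1) = 11/38, P(X=2) = 27/38

Enumerate traces; 24 have nonzero weight after conditioning:
  (W=0, X=1, Z=0, Y=0) weight 1/216
  (W=0, X=1, Z=0, Y=1) weight 1/216
  (W=0, X=1, Z=0, Y=2) weight 1/216
  (W=0, X=1, Z=0, Y=3) weight 1/216
  (W=0, X=1, Z=1, Y=0) weight 1/216
  (W=0, X=1, Z=1, Y=1) weight 1/216
  (W=0, X=1, Z=1, Y=2) weight 1/216
  (W=0, X=1, Z=1, Y=3) weight 1/216
  (W=1, X=2, Z=0, Y=0) weight 1/88
  … 15 more
Group by X:
  weight(X=1) = 1/18
  weight(X=2) = 3/22
Total weight = 1/18 + 3/22 = 19/99
P(X=1 | obs) = 1/18 / 19/99 = 11/38
P(X=2 | obs) = 3/22 / 19/99 = 27/38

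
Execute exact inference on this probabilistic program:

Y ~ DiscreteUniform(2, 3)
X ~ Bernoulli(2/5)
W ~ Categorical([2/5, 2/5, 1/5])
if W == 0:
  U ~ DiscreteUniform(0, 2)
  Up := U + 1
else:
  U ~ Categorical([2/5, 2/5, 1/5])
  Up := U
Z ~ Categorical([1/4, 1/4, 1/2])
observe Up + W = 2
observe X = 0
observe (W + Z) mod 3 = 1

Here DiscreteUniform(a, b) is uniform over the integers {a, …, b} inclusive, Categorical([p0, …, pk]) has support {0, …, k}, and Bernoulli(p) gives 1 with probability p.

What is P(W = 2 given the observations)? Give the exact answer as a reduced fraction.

P(W = 2 | obs) = 6/17

Enumerate traces; 6 have nonzero weight after conditioning:
  (Y=2, X=0, W=0, U=1, Z=1) weight 1/100
  (Y=2, X=0, W=1, U=1, Z=0) weight 3/250
  (Y=2, X=0, W=2, U=0, Z=2) weight 3/250
  (Y=3, X=0, W=0, U=1, Z=1) weight 1/100
  (Y=3, X=0, W=1, U=1, Z=0) weight 3/250
  (Y=3, X=0, W=2, U=0, Z=2) weight 3/250
Group by W:
  weight(W=0) = 1/50
  weight(W=1) = 3/125
  weight(W=2) = 3/125
Total weight = 1/50 + 3/125 + 3/125 = 17/250
P(W=0 | obs) = 1/50 / 17/250 = 5/17
P(W=1 | obs) = 3/125 / 17/250 = 6/17
P(W=2 | obs) = 3/125 / 17/250 = 6/17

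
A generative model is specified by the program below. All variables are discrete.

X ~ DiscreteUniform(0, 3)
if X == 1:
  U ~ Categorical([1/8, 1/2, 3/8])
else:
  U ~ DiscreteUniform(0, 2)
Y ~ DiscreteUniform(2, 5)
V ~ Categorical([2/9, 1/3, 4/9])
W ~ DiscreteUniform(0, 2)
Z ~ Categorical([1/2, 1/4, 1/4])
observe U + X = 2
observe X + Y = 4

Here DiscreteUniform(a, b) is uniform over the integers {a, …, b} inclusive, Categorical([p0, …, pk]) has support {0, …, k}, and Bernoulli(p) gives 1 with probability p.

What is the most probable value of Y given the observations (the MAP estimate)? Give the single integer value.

Enumerate traces; 81 have nonzero weight after conditioning:
  (X=0, U=2, Y=4, V=0, W=0, Z=0) weight 1/1296
  (X=0, U=2, Y=4, V=0, W=0, Z=1) weight 1/2592
  (X=0, U=2, Y=4, V=0, W=0, Z=2) weight 1/2592
  (X=0, U=2, Y=4, V=0, W=1, Z=0) weight 1/1296
  (X=0, U=2, Y=4, V=0, W=1, Z=1) weight 1/2592
  (X=0, U=2, Y=4, V=0, W=1, Z=2) weight 1/2592
  (X=0, U=2, Y=4, V=0, W=2, Z=0) weight 1/1296
  (X=0, U=2, Y=4, V=0, W=2, Z=1) weight 1/2592
  (X=1, U=1, Y=3, V=0, W=0, Z=0) weight 1/864
  (X=2, U=0, Y=2, V=0, W=0, Z=0) weight 1/1296
  … 71 more
Group by Y:
  weight(Y=2) = 1/48
  weight(Y=3) = 1/32
  weight(Y=4) = 1/48
Total weight = 1/48 + 1/32 + 1/48 = 7/96
P(Y=2 | obs) = 1/48 / 7/96 = 2/7
P(Y=3 | obs) = 1/32 / 7/96 = 3/7
P(Y=4 | obs) = 1/48 / 7/96 = 2/7
argmax = 3

argmax_v P(Y = v | obs) = 3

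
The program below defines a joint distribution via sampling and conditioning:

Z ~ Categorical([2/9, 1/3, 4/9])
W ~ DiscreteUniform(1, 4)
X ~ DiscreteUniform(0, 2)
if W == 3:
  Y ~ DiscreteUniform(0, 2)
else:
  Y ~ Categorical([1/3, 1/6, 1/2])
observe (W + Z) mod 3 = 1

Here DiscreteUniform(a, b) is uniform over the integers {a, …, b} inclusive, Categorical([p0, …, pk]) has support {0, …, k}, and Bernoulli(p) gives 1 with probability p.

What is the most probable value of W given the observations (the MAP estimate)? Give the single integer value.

argmax_v P(W = v | obs) = 2

Enumerate traces; 36 have nonzero weight after conditioning:
  (Z=0, W=1, X=0, Y=0) weight 1/162
  (Z=0, W=1, X=0, Y=1) weight 1/324
  (Z=0, W=1, X=0, Y=2) weight 1/108
  (Z=0, W=1, X=1, Y=0) weight 1/162
  (Z=0, W=1, X=1, Y=1) weight 1/324
  (Z=0, W=1, X=1, Y=2) weight 1/108
  (Z=0, W=1, X=2, Y=0) weight 1/162
  (Z=0, W=1, X=2, Y=1) weight 1/324
  (Z=0, W=4, X=0, Y=0) weight 1/162
  (Z=1, W=3, X=0, Y=0) weight 1/108
  … 26 more
Group by W:
  weight(W=1) = 1/18
  weight(W=2) = 1/9
  weight(W=3) = 1/12
  weight(W=4) = 1/18
Total weight = 1/18 + 1/9 + 1/12 + 1/18 = 11/36
P(W=1 | obs) = 1/18 / 11/36 = 2/11
P(W=2 | obs) = 1/9 / 11/36 = 4/11
P(W=3 | obs) = 1/12 / 11/36 = 3/11
P(W=4 | obs) = 1/18 / 11/36 = 2/11
argmax = 2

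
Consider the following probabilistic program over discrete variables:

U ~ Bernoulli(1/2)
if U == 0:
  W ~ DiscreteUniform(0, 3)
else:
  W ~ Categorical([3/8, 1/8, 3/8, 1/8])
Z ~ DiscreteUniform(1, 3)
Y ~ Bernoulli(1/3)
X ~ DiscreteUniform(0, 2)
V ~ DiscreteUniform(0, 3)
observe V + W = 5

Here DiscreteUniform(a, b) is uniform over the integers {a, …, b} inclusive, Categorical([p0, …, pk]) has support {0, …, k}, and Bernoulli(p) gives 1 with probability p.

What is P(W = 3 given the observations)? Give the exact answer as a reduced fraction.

P(W = 3 | obs) = 3/8

Enumerate traces; 72 have nonzero weight after conditioning:
  (U=0, W=2, Z=1, Y=0, X=0, V=3) weight 1/432
  (U=0, W=2, Z=1, Y=0, X=1, V=3) weight 1/432
  (U=0, W=2, Z=1, Y=0, X=2, V=3) weight 1/432
  (U=0, W=2, Z=1, Y=1, X=0, V=3) weight 1/864
  (U=0, W=2, Z=1, Y=1, X=1, V=3) weight 1/864
  (U=0, W=2, Z=1, Y=1, X=2, V=3) weight 1/864
  (U=0, W=2, Z=2, Y=0, X=0, V=3) weight 1/432
  (U=0, W=2, Z=2, Y=0, X=1, V=3) weight 1/432
  (U=0, W=3, Z=1, Y=0, X=0, V=2) weight 1/432
  … 63 more
Group by W:
  weight(W=2) = 5/64
  weight(W=3) = 3/64
Total weight = 5/64 + 3/64 = 1/8
P(W=2 | obs) = 5/64 / 1/8 = 5/8
P(W=3 | obs) = 3/64 / 1/8 = 3/8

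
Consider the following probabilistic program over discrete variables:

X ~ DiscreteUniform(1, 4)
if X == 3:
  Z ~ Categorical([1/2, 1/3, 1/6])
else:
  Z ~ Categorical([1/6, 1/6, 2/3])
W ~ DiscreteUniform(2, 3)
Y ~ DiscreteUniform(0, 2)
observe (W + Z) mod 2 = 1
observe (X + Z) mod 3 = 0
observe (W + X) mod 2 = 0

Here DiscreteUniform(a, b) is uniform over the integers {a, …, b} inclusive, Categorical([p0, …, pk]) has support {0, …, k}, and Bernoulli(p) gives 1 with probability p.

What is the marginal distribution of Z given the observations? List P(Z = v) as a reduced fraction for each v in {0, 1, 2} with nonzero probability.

Enumerate traces; 9 have nonzero weight after conditioning:
  (X=1, Z=2, W=3, Y=0) weight 1/36
  (X=1, Z=2, W=3, Y=1) weight 1/36
  (X=1, Z=2, W=3, Y=2) weight 1/36
  (X=2, Z=1, W=2, Y=0) weight 1/144
  (X=2, Z=1, W=2, Y=1) weight 1/144
  (X=2, Z=1, W=2, Y=2) weight 1/144
  (X=3, Z=0, W=3, Y=0) weight 1/48
  (X=3, Z=0, W=3, Y=1) weight 1/48
  … 1 more
Group by Z:
  weight(Z=0) = 1/16
  weight(Z=1) = 1/48
  weight(Z=2) = 1/12
Total weight = 1/16 + 1/48 + 1/12 = 1/6
P(Z=0 | obs) = 1/16 / 1/6 = 3/8
P(Z=1 | obs) = 1/48 / 1/6 = 1/8
P(Z=2 | obs) = 1/12 / 1/6 = 1/2

P(Z=0) = 3/8, P(Z=1) = 1/8, P(Z=2) = 1/2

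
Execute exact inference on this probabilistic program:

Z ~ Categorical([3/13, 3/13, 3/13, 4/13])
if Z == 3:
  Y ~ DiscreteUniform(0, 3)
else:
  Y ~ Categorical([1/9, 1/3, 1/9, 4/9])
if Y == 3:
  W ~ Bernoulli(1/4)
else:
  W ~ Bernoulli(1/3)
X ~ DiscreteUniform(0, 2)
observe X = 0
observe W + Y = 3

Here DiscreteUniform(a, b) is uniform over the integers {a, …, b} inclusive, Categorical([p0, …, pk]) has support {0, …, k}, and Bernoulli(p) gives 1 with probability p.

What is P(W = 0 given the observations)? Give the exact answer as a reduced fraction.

Enumerate traces; 8 have nonzero weight after conditioning:
  (Z=0, Y=2, W=1, X=0) weight 1/351
  (Z=0, Y=3, W=0, X=0) weight 1/39
  (Z=1, Y=2, W=1, X=0) weight 1/351
  (Z=1, Y=3, W=0, X=0) weight 1/39
  (Z=2, Y=2, W=1, X=0) weight 1/351
  (Z=2, Y=3, W=0, X=0) weight 1/39
  (Z=3, Y=2, W=1, X=0) weight 1/117
  (Z=3, Y=3, W=0, X=0) weight 1/52
Group by W:
  weight(W=0) = 5/52
  weight(W=1) = 2/117
Total weight = 5/52 + 2/117 = 53/468
P(W=0 | obs) = 5/52 / 53/468 = 45/53
P(W=1 | obs) = 2/117 / 53/468 = 8/53

P(W = 0 | obs) = 45/53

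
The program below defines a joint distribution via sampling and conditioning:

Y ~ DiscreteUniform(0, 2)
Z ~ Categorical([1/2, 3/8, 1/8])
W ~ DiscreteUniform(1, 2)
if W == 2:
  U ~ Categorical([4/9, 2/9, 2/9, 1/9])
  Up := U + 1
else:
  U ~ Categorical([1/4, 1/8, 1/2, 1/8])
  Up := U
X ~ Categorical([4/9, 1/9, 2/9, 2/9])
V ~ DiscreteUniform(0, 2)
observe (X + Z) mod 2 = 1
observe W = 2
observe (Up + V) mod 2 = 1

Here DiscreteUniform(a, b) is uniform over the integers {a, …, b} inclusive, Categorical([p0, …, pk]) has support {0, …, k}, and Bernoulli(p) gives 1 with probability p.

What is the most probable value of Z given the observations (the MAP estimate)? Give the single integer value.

Enumerate traces; 108 have nonzero weight after conditioning:
  (Y=0, Z=0, W=2, U=0, X=1, V=0) weight 1/729
  (Y=0, Z=0, W=2, U=0, X=1, V=2) weight 1/729
  (Y=0, Z=0, W=2, U=0, X=3, V=0) weight 2/729
  (Y=0, Z=0, W=2, U=0, X=3, V=2) weight 2/729
  (Y=0, Z=0, W=2, U=1, X=1, V=1) weight 1/1458
  (Y=0, Z=0, W=2, U=1, X=3, V=1) weight 1/729
  (Y=0, Z=0, W=2, U=2, X=1, V=0) weight 1/1458
  (Y=0, Z=0, W=2, U=2, X=1, V=2) weight 1/1458
  (Y=0, Z=1, W=2, U=0, X=0, V=0) weight 1/243
  (Y=0, Z=2, W=2, U=0, X=1, V=0) weight 1/2916
  … 98 more
Group by Z:
  weight(Z=0) = 5/108
  weight(Z=1) = 5/72
  weight(Z=2) = 5/432
Total weight = 5/108 + 5/72 + 5/432 = 55/432
P(Z=0 | obs) = 5/108 / 55/432 = 4/11
P(Z=1 | obs) = 5/72 / 55/432 = 6/11
P(Z=2 | obs) = 5/432 / 55/432 = 1/11
argmax = 1

argmax_v P(Z = v | obs) = 1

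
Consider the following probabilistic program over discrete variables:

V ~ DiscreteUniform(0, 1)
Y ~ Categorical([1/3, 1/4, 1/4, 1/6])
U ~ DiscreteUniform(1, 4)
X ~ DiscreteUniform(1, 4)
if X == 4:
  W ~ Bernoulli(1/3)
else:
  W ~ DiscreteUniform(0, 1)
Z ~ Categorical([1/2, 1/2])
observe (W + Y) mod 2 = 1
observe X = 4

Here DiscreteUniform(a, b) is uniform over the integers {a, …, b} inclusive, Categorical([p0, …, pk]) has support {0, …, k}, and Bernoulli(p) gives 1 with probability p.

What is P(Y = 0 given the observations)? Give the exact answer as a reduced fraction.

P(Y = 0 | obs) = 4/17

Enumerate traces; 64 have nonzero weight after conditioning:
  (V=0, Y=0, U=1, X=4, W=1, Z=0) weight 1/576
  (V=0, Y=0, U=1, X=4, W=1, Z=1) weight 1/576
  (V=0, Y=0, U=2, X=4, W=1, Z=0) weight 1/576
  (V=0, Y=0, U=2, X=4, W=1, Z=1) weight 1/576
  (V=0, Y=0, U=3, X=4, W=1, Z=0) weight 1/576
  (V=0, Y=0, U=3, X=4, W=1, Z=1) weight 1/576
  (V=0, Y=0, U=4, X=4, W=1, Z=0) weight 1/576
  (V=0, Y=0, U=4, X=4, W=1, Z=1) weight 1/576
  (V=0, Y=1, U=1, X=4, W=0, Z=0) weight 1/384
  (V=0, Y=2, U=1, X=4, W=1, Z=0) weight 1/768
  … 54 more
Group by Y:
  weight(Y=0) = 1/36
  weight(Y=1) = 1/24
  weight(Y=2) = 1/48
  weight(Y=3) = 1/36
Total weight = 1/36 + 1/24 + 1/48 + 1/36 = 17/144
P(Y=0 | obs) = 1/36 / 17/144 = 4/17
P(Y=1 | obs) = 1/24 / 17/144 = 6/17
P(Y=2 | obs) = 1/48 / 17/144 = 3/17
P(Y=3 | obs) = 1/36 / 17/144 = 4/17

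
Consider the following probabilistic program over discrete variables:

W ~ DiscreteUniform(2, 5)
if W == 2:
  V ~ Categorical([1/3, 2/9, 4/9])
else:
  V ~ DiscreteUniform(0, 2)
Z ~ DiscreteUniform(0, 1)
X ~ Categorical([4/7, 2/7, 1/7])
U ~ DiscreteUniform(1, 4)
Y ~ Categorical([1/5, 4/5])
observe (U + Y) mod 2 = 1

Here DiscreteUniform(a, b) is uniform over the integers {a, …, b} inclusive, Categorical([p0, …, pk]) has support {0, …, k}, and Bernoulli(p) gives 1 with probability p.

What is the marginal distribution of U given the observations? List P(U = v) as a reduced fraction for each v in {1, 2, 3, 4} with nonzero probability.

Enumerate traces; 288 have nonzero weight after conditioning:
  (W=2, V=0, Z=0, X=0, U=1, Y=0) weight 1/840
  (W=2, V=0, Z=0, X=0, U=2, Y=1) weight 1/210
  (W=2, V=0, Z=0, X=0, U=3, Y=0) weight 1/840
  (W=2, V=0, Z=0, X=0, U=4, Y=1) weight 1/210
  (W=2, V=0, Z=0, X=1, U=1, Y=0) weight 1/1680
  (W=2, V=0, Z=0, X=1, U=2, Y=1) weight 1/420
  (W=2, V=0, Z=0, X=1, U=3, Y=0) weight 1/1680
  (W=2, V=0, Z=0, X=1, U=4, Y=1) weight 1/420
  … 280 more
Group by U:
  weight(U=1) = 1/20
  weight(U=2) = 1/5
  weight(U=3) = 1/20
  weight(U=4) = 1/5
Total weight = 1/20 + 1/5 + 1/20 + 1/5 = 1/2
P(U=1 | obs) = 1/20 / 1/2 = 1/10
P(U=2 | obs) = 1/5 / 1/2 = 2/5
P(U=3 | obs) = 1/20 / 1/2 = 1/10
P(U=4 | obs) = 1/5 / 1/2 = 2/5

P(U=1) = 1/10, P(U=2) = 2/5, P(U=3) = 1/10, P(U=4) = 2/5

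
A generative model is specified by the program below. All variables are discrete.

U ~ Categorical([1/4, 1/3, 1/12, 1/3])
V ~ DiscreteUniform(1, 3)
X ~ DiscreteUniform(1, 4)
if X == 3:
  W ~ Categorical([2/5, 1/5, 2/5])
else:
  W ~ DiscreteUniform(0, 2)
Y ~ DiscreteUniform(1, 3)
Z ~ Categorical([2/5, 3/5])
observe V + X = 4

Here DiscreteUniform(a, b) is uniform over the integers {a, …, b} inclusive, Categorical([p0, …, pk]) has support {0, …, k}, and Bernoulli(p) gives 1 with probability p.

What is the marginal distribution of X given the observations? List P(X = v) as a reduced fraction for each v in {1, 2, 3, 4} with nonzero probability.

Enumerate traces; 216 have nonzero weight after conditioning:
  (U=0, V=1, X=3, W=0, Y=1, Z=0) weight 1/900
  (U=0, V=1, X=3, W=0, Y=1, Z=1) weight 1/600
  (U=0, V=1, X=3, W=0, Y=2, Z=0) weight 1/900
  (U=0, V=1, X=3, W=0, Y=2, Z=1) weight 1/600
  (U=0, V=1, X=3, W=0, Y=3, Z=0) weight 1/900
  (U=0, V=1, X=3, W=0, Y=3, Z=1) weight 1/600
  (U=0, V=1, X=3, W=1, Y=1, Z=0) weight 1/1800
  (U=0, V=1, X=3, W=1, Y=1, Z=1) weight 1/1200
  (U=0, V=2, X=2, W=0, Y=1, Z=0) weight 1/1080
  (U=0, V=3, X=1, W=0, Y=1, Z=0) weight 1/1080
  … 206 more
Group by X:
  weight(X=1) = 1/12
  weight(X=2) = 1/12
  weight(X=3) = 1/12
Total weight = 1/12 + 1/12 + 1/12 = 1/4
P(X=1 | obs) = 1/12 / 1/4 = 1/3
P(X=2 | obs) = 1/12 / 1/4 = 1/3
P(X=3 | obs) = 1/12 / 1/4 = 1/3

P(X=1) = 1/3, P(X=2) = 1/3, P(X=3) = 1/3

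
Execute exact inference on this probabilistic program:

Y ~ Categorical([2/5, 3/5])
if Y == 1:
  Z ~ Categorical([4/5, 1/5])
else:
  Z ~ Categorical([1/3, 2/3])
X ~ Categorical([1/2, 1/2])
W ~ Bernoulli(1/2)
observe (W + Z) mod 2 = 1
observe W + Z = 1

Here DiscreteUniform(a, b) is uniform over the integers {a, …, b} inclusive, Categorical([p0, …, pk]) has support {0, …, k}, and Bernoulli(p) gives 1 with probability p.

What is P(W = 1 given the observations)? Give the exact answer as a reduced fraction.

P(W = 1 | obs) = 46/75

Enumerate traces; 8 have nonzero weight after conditioning:
  (Y=0, Z=0, X=0, W=1) weight 1/30
  (Y=0, Z=0, X=1, W=1) weight 1/30
  (Y=0, Z=1, X=0, W=0) weight 1/15
  (Y=0, Z=1, X=1, W=0) weight 1/15
  (Y=1, Z=0, X=0, W=1) weight 3/25
  (Y=1, Z=0, X=1, W=1) weight 3/25
  (Y=1, Z=1, X=0, W=0) weight 3/100
  (Y=1, Z=1, X=1, W=0) weight 3/100
Group by W:
  weight(W=0) = 29/150
  weight(W=1) = 23/75
Total weight = 29/150 + 23/75 = 1/2
P(W=0 | obs) = 29/150 / 1/2 = 29/75
P(W=1 | obs) = 23/75 / 1/2 = 46/75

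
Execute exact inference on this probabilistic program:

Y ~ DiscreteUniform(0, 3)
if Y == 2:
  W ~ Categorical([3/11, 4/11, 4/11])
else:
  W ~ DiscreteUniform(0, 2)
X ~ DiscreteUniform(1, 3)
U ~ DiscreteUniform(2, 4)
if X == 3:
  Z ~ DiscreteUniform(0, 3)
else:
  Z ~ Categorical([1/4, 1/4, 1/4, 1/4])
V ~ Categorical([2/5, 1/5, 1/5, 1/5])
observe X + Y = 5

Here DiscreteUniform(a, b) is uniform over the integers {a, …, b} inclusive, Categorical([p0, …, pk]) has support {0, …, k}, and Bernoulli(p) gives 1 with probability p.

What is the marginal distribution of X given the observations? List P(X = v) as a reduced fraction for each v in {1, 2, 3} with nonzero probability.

P(X=2) = 1/2, P(X=3) = 1/2

Enumerate traces; 288 have nonzero weight after conditioning:
  (Y=2, W=0, X=3, U=2, Z=0, V=0) weight 1/1320
  (Y=2, W=0, X=3, U=2, Z=0, V=1) weight 1/2640
  (Y=2, W=0, X=3, U=2, Z=0, V=2) weight 1/2640
  (Y=2, W=0, X=3, U=2, Z=0, V=3) weight 1/2640
  (Y=2, W=0, X=3, U=2, Z=1, V=0) weight 1/1320
  (Y=2, W=0, X=3, U=2, Z=1, V=1) weight 1/2640
  (Y=2, W=0, X=3, U=2, Z=1, V=2) weight 1/2640
  (Y=2, W=0, X=3, U=2, Z=1, V=3) weight 1/2640
  (Y=3, W=0, X=2, U=2, Z=0, V=0) weight 1/1080
  … 279 more
Group by X:
  weight(X=2) = 1/12
  weight(X=3) = 1/12
Total weight = 1/12 + 1/12 = 1/6
P(X=2 | obs) = 1/12 / 1/6 = 1/2
P(X=3 | obs) = 1/12 / 1/6 = 1/2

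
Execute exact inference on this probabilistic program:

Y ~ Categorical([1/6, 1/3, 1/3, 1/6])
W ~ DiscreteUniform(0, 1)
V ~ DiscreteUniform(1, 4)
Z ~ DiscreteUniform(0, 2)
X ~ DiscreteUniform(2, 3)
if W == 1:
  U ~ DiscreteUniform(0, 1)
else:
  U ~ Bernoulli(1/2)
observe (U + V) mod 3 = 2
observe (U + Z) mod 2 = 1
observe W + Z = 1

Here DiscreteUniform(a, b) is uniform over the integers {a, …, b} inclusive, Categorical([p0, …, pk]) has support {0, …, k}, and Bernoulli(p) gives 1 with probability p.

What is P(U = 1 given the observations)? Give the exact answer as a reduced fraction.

Enumerate traces; 24 have nonzero weight after conditioning:
  (Y=0, W=0, V=2, Z=1, X=2, U=0) weight 1/576
  (Y=0, W=0, V=2, Z=1, X=3, U=0) weight 1/576
  (Y=0, W=1, V=1, Z=0, X=2, U=1) weight 1/576
  (Y=0, W=1, V=1, Z=0, X=3, U=1) weight 1/576
  (Y=0, W=1, V=4, Z=0, X=2, U=1) weight 1/576
  (Y=0, W=1, V=4, Z=0, X=3, U=1) weight 1/576
  (Y=1, W=0, V=2, Z=1, X=2, U=0) weight 1/288
  (Y=1, W=0, V=2, Z=1, X=3, U=0) weight 1/288
  … 16 more
Group by U:
  weight(U=0) = 1/48
  weight(U=1) = 1/24
Total weight = 1/48 + 1/24 = 1/16
P(U=0 | obs) = 1/48 / 1/16 = 1/3
P(U=1 | obs) = 1/24 / 1/16 = 2/3

P(U = 1 | obs) = 2/3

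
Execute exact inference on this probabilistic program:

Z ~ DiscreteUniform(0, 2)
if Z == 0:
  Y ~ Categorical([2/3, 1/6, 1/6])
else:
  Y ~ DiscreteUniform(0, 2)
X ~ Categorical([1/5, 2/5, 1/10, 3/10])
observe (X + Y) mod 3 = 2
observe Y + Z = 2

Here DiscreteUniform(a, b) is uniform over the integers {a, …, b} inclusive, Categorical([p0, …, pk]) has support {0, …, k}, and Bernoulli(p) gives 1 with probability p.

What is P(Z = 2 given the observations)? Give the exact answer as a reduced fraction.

P(Z = 2 | obs) = 2/15

Enumerate traces; 4 have nonzero weight after conditioning:
  (Z=0, Y=2, X=0) weight 1/90
  (Z=0, Y=2, X=3) weight 1/60
  (Z=1, Y=1, X=1) weight 2/45
  (Z=2, Y=0, X=2) weight 1/90
Group by Z:
  weight(Z=0) = 1/36
  weight(Z=1) = 2/45
  weight(Z=2) = 1/90
Total weight = 1/36 + 2/45 + 1/90 = 1/12
P(Z=0 | obs) = 1/36 / 1/12 = 1/3
P(Z=1 | obs) = 2/45 / 1/12 = 8/15
P(Z=2 | obs) = 1/90 / 1/12 = 2/15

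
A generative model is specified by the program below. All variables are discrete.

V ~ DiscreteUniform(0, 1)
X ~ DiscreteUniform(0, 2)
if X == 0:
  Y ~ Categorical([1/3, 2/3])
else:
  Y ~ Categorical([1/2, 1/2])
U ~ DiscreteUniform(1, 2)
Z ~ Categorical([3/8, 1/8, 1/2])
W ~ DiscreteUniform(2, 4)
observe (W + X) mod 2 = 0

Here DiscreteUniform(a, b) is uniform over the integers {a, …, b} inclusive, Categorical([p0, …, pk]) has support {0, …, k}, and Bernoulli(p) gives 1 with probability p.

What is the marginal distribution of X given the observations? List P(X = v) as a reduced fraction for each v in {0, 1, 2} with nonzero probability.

Enumerate traces; 120 have nonzero weight after conditioning:
  (V=0, X=0, Y=0, U=1, Z=0, W=2) weight 1/288
  (V=0, X=0, Y=0, U=1, Z=0, W=4) weight 1/288
  (V=0, X=0, Y=0, U=1, Z=1, W=2) weight 1/864
  (V=0, X=0, Y=0, U=1, Z=1, W=4) weight 1/864
  (V=0, X=0, Y=0, U=1, Z=2, W=2) weight 1/216
  (V=0, X=0, Y=0, U=1, Z=2, W=4) weight 1/216
  (V=0, X=0, Y=0, U=2, Z=0, W=2) weight 1/288
  (V=0, X=0, Y=0, U=2, Z=0, W=4) weight 1/288
  (V=0, X=1, Y=0, U=1, Z=0, W=3) weight 1/192
  (V=0, X=2, Y=0, U=1, Z=0, W=2) weight 1/192
  … 110 more
Group by X:
  weight(X=0) = 2/9
  weight(X=1) = 1/9
  weight(X=2) = 2/9
Total weight = 2/9 + 1/9 + 2/9 = 5/9
P(X=0 | obs) = 2/9 / 5/9 = 2/5
P(X=1 | obs) = 1/9 / 5/9 = 1/5
P(X=2 | obs) = 2/9 / 5/9 = 2/5

P(X=0) = 2/5, P(X=1) = 1/5, P(X=2) = 2/5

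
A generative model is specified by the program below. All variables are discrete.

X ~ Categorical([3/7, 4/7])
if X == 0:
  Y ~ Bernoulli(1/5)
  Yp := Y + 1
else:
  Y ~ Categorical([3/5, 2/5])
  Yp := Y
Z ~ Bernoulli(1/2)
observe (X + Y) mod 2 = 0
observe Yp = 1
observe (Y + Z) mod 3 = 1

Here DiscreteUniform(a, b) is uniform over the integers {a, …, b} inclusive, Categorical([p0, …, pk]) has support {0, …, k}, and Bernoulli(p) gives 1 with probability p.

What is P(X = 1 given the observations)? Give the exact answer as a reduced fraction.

P(X = 1 | obs) = 2/5

Enumerate traces; 2 have nonzero weight after conditioning:
  (X=0, Y=0, Z=1) weight 6/35
  (X=1, Y=1, Z=0) weight 4/35
Group by X:
  weight(X=0) = 6/35
  weight(X=1) = 4/35
Total weight = 6/35 + 4/35 = 2/7
P(X=0 | obs) = 6/35 / 2/7 = 3/5
P(X=1 | obs) = 4/35 / 2/7 = 2/5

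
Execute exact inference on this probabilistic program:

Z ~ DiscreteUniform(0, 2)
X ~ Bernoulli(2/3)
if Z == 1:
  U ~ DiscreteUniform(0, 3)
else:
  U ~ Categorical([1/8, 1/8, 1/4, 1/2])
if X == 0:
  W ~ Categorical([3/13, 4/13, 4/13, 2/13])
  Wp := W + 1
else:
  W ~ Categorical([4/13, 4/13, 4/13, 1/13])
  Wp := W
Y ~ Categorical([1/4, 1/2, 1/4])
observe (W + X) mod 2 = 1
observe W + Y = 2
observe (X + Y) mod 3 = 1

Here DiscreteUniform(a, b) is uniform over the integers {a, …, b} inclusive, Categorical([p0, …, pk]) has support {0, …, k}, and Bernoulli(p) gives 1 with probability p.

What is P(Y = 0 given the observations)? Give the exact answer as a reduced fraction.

Enumerate traces; 24 have nonzero weight after conditioning:
  (Z=0, X=0, U=0, W=1, Y=1) weight 1/468
  (Z=0, X=0, U=1, W=1, Y=1) weight 1/468
  (Z=0, X=0, U=2, W=1, Y=1) weight 1/234
  (Z=0, X=0, U=3, W=1, Y=1) weight 1/117
  (Z=0, X=1, U=0, W=2, Y=0) weight 1/468
  (Z=0, X=1, U=1, W=2, Y=0) weight 1/468
  (Z=0, X=1, U=2, W=2, Y=0) weight 1/234
  (Z=0, X=1, U=3, W=2, Y=0) weight 1/117
  … 16 more
Group by Y:
  weight(Y=0) = 2/39
  weight(Y=1) = 2/39
Total weight = 2/39 + 2/39 = 4/39
P(Y=0 | obs) = 2/39 / 4/39 = 1/2
P(Y=1 | obs) = 2/39 / 4/39 = 1/2

P(Y = 0 | obs) = 1/2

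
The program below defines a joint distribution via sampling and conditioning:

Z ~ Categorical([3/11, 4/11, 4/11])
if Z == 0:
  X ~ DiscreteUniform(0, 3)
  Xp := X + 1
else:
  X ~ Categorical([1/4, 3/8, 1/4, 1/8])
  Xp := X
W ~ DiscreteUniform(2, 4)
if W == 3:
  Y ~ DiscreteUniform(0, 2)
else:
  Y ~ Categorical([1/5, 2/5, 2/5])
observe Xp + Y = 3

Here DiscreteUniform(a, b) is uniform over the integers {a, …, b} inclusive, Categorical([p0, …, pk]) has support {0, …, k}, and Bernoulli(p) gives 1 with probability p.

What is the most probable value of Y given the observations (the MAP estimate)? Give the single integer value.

argmax_v P(Y = v | obs) = 2

Enumerate traces; 27 have nonzero weight after conditioning:
  (Z=0, X=0, W=2, Y=2) weight 1/110
  (Z=0, X=0, W=3, Y=2) weight 1/132
  (Z=0, X=0, W=4, Y=2) weight 1/110
  (Z=0, X=1, W=2, Y=1) weight 1/110
  (Z=0, X=1, W=3, Y=1) weight 1/132
  (Z=0, X=1, W=4, Y=1) weight 1/110
  (Z=0, X=2, W=2, Y=0) weight 1/220
  (Z=0, X=2, W=3, Y=0) weight 1/132
  … 19 more
Group by Y:
  weight(Y=0) = 7/180
  weight(Y=1) = 17/180
  weight(Y=2) = 17/132
Total weight = 7/180 + 17/180 + 17/132 = 173/660
P(Y=0 | obs) = 7/180 / 173/660 = 77/519
P(Y=1 | obs) = 17/180 / 173/660 = 187/519
P(Y=2 | obs) = 17/132 / 173/660 = 85/173
argmax = 2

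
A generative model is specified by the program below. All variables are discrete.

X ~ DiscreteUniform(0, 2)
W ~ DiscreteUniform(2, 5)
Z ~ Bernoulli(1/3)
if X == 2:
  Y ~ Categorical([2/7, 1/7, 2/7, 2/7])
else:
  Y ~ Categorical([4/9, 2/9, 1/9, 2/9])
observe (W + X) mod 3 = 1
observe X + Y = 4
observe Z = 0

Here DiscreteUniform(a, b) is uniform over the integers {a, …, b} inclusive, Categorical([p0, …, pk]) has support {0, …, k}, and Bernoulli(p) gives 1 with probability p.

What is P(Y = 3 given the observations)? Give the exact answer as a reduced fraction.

P(Y = 3 | obs) = 7/25

Enumerate traces; 3 have nonzero weight after conditioning:
  (X=1, W=3, Z=0, Y=3) weight 1/81
  (X=2, W=2, Z=0, Y=2) weight 1/63
  (X=2, W=5, Z=0, Y=2) weight 1/63
Group by Y:
  weight(Y=2) = 2/63
  weight(Y=3) = 1/81
Total weight = 2/63 + 1/81 = 25/567
P(Y=2 | obs) = 2/63 / 25/567 = 18/25
P(Y=3 | obs) = 1/81 / 25/567 = 7/25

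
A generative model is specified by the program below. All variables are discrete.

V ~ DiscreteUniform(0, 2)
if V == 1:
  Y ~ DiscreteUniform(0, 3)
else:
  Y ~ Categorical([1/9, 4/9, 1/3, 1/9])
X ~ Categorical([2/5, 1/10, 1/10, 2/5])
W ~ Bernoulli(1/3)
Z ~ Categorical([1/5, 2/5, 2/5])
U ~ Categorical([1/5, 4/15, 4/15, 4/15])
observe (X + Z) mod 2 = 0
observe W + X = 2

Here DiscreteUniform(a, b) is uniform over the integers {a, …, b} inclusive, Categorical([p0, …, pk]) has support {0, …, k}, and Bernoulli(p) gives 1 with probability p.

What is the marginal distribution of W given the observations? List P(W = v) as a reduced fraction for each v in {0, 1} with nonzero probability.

Enumerate traces; 144 have nonzero weight after conditioning:
  (V=0, Y=0, X=1, W=1, Z=1, U=0) weight 1/10125
  (V=0, Y=0, X=1, W=1, Z=1, U=1) weight 4/30375
  (V=0, Y=0, X=1, W=1, Z=1, U=2) weight 4/30375
  (V=0, Y=0, X=1, W=1, Z=1, U=3) weight 4/30375
  (V=0, Y=0, X=2, W=0, Z=0, U=0) weight 1/10125
  (V=0, Y=0, X=2, W=0, Z=0, U=1) weight 4/30375
  (V=0, Y=0, X=2, W=0, Z=0, U=2) weight 4/30375
  (V=0, Y=0, X=2, W=0, Z=0, U=3) weight 4/30375
  … 136 more
Group by W:
  weight(W=0) = 1/25
  weight(W=1) = 1/75
Total weight = 1/25 + 1/75 = 4/75
P(W=0 | obs) = 1/25 / 4/75 = 3/4
P(W=1 | obs) = 1/75 / 4/75 = 1/4

P(W=0) = 3/4, P(W=1) = 1/4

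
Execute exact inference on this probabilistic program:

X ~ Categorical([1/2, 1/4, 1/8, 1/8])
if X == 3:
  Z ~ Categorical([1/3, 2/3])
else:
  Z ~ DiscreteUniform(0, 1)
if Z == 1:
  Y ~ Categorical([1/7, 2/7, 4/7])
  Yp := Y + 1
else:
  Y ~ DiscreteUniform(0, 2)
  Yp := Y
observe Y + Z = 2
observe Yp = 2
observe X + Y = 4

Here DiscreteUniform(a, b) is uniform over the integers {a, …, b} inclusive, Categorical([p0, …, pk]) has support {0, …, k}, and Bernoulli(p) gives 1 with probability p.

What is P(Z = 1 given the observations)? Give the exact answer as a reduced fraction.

P(Z = 1 | obs) = 8/15

Enumerate traces; 2 have nonzero weight after conditioning:
  (X=2, Z=0, Y=2) weight 1/48
  (X=3, Z=1, Y=1) weight 1/42
Group by Z:
  weight(Z=0) = 1/48
  weight(Z=1) = 1/42
Total weight = 1/48 + 1/42 = 5/112
P(Z=0 | obs) = 1/48 / 5/112 = 7/15
P(Z=1 | obs) = 1/42 / 5/112 = 8/15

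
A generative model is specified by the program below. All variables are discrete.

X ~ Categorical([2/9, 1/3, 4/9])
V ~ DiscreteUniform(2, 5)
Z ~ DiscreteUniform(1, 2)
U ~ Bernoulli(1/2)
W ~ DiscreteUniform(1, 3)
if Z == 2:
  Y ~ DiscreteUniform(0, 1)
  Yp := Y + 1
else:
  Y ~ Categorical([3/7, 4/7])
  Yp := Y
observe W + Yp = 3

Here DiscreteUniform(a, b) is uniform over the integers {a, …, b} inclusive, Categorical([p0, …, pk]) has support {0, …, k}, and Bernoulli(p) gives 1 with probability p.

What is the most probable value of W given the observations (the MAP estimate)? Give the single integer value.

argmax_v P(W = v | obs) = 2

Enumerate traces; 96 have nonzero weight after conditioning:
  (X=0, V=2, Z=1, U=0, W=2, Y=1) weight 1/378
  (X=0, V=2, Z=1, U=0, W=3, Y=0) weight 1/504
  (X=0, V=2, Z=1, U=1, W=2, Y=1) weight 1/378
  (X=0, V=2, Z=1, U=1, W=3, Y=0) weight 1/504
  (X=0, V=2, Z=2, U=0, W=1, Y=1) weight 1/432
  (X=0, V=2, Z=2, U=0, W=2, Y=0) weight 1/432
  (X=0, V=2, Z=2, U=1, W=1, Y=1) weight 1/432
  (X=0, V=2, Z=2, U=1, W=2, Y=0) weight 1/432
  … 88 more
Group by W:
  weight(W=1) = 1/12
  weight(W=2) = 5/28
  weight(W=3) = 1/14
Total weight = 1/12 + 5/28 + 1/14 = 1/3
P(W=1 | obs) = 1/12 / 1/3 = 1/4
P(W=2 | obs) = 5/28 / 1/3 = 15/28
P(W=3 | obs) = 1/14 / 1/3 = 3/14
argmax = 2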